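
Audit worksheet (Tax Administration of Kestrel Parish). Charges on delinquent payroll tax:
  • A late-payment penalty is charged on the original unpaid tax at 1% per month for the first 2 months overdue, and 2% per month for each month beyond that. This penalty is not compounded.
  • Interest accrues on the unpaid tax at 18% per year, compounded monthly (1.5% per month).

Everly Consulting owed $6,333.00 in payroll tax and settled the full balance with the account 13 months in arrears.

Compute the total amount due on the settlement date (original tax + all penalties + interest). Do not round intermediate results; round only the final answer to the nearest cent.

Penalty, months 1–2: 2 × 1% × $6,333.00 = $126.66
Penalty, months 3–13: 11 × 2% × $6,333.00 = $1,393.26
Interest: $6,333.00 × ((1 + 0.015)^13 − 1) = $6,333.00 × 0.2135524… = $1,352.4276…
Total = $6,333.00 + $1,519.9200 + $1,352.4276… = $9,205.35

$9,205.35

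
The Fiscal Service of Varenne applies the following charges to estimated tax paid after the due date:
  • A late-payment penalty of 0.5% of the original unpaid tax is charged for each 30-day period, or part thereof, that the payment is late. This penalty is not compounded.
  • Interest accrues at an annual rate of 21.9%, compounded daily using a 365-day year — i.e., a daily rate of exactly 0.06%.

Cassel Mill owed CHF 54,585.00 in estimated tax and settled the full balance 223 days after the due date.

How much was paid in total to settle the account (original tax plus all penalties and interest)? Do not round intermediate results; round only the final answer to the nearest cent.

Penalty periods: ⌈223/30⌉ = 8; penalty = 8 × 0.5% × CHF 54,585.00 = CHF 2,183.40
Interest: CHF 54,585.00 × ((1 + 0.0006)^223 − 1) = CHF 54,585.00 × 0.14311830… = CHF 7,812.1122…
Total = CHF 54,585.00 + CHF 2,183.4000 + CHF 7,812.1122… = CHF 64,580.51

CHF 64,580.51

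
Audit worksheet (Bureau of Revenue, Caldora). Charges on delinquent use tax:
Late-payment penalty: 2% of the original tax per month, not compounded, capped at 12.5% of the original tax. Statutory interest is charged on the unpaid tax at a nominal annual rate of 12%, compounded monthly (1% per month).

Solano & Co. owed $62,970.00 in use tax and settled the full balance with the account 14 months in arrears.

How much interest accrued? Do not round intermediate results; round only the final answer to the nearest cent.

$9,412.39

Interest: $62,970.00 × ((1 + 0.01)^14 − 1) = $62,970.00 × 0.1494742… = $9,412.3912…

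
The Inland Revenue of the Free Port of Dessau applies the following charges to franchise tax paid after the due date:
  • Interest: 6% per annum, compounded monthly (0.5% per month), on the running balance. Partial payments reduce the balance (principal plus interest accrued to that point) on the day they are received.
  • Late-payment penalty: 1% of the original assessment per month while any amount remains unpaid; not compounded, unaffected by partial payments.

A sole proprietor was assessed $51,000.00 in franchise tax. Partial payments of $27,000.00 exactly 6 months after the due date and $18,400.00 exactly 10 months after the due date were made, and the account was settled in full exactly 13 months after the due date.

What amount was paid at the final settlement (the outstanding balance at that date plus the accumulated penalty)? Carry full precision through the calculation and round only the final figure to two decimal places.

Balance at month 6: $51,000.0000 × (1 + 0.005)^6 = $52,549.2530…
After $27,000.00 payment: $52,549.2530… − $27,000.00 = $25,549.2530…
Balance at month 10: $25,549.2530… × (1 + 0.005)^4 = $26,064.0832…
After $18,400.00 payment: $26,064.0832… − $18,400.00 = $7,664.0832…
Balance at month 13: $7,664.0832… × (1 + 0.005)^3 = $7,779.6202…
Penalty: 13 × 1% × $51,000.00 = $6,630.00
Final settlement = outstanding balance + penalty = $7,779.6202… + $6,630.00 = $14,409.62

$14,409.62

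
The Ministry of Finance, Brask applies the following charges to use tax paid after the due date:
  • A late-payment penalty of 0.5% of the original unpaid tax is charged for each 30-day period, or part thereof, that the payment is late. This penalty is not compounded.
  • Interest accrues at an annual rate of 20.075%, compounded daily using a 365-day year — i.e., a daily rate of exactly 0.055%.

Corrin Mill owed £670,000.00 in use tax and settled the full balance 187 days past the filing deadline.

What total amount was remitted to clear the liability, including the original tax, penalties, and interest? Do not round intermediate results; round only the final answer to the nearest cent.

Penalty periods: ⌈187/30⌉ = 7; penalty = 7 × 0.5% × £670,000.00 = £23,450.00
Interest: £670,000.00 × ((1 + 0.00055)^187 − 1) = £670,000.00 × 0.10829381… = £72,556.8542…
Total = £670,000.00 + £23,450.0000 + £72,556.8542… = £766,006.85

£766,006.85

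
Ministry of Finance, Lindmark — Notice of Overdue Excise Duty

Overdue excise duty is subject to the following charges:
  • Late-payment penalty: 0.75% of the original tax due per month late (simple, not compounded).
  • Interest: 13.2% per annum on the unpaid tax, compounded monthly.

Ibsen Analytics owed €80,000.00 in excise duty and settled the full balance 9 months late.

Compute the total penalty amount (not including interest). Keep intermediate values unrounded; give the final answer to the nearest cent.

Late-payment penalty: 9 × 0.75% × €80,000.00 = €5,400.00

€5,400.00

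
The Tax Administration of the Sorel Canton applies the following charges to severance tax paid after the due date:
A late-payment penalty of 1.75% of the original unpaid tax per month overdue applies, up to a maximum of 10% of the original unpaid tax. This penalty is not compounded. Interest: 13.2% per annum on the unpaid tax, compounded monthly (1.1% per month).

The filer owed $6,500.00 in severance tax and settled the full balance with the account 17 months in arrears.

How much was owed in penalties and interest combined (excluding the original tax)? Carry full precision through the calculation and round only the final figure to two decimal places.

Penalty (uncapped): 17 × 1.75% × $6,500.00 = $1,933.75; cap = 10% × $6,500.00 = $650.00 → penalty = $650.00
Interest: $6,500.00 × ((1 + 0.011)^17 − 1) = $6,500.00 × 0.2043969… = $1,328.5801…
Penalties + interest = $650.0000 + $1,328.5801… = $1,978.58

$1,978.58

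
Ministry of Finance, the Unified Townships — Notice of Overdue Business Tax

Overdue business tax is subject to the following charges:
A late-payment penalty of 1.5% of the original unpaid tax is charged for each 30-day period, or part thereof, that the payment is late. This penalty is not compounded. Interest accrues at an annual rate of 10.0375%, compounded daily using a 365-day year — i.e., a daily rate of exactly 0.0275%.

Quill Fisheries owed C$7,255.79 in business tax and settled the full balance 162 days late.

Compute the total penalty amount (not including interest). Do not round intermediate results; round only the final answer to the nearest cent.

Penalty periods: ⌈162/30⌉ = 6; penalty = 6 × 1.5% × C$7,255.79 = C$653.02…

C$653.02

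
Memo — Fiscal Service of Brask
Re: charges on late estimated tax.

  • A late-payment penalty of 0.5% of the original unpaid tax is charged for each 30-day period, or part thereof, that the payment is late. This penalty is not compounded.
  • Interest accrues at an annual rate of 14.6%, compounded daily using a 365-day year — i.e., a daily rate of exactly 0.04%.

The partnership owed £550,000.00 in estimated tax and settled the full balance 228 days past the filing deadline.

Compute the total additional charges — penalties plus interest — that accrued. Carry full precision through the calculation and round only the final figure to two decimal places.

£74,507.46

Penalty periods: ⌈228/30⌉ = 8; penalty = 8 × 0.5% × £550,000.00 = £22,000.00
Interest: £550,000.00 × ((1 + 0.0004)^228 − 1) = £550,000.00 × 0.09546810… = £52,507.4576…
Penalties + interest = £22,000.0000 + £52,507.4576… = £74,507.46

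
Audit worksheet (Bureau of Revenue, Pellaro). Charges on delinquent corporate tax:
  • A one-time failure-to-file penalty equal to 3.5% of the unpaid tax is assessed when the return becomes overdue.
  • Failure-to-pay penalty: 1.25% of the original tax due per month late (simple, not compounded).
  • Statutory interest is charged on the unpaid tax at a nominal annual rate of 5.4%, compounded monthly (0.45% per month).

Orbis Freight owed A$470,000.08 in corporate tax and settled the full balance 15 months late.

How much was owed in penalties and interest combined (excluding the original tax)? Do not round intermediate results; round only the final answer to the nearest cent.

Failure-to-file penalty: 3.5% × A$470,000.08 = A$16,450.00…
Failure-to-pay penalty = 1.25% × A$470,000.08 × 15 mo = A$88,125.02…
Interest: A$470,000.08 × ((1 + 0.0045)^15 − 1) = A$470,000.08 × 0.0696683… = A$32,744.0959…
Penalties + interest = A$104,575.0178 + A$32,744.0959… = A$137,319.11

A$137,319.11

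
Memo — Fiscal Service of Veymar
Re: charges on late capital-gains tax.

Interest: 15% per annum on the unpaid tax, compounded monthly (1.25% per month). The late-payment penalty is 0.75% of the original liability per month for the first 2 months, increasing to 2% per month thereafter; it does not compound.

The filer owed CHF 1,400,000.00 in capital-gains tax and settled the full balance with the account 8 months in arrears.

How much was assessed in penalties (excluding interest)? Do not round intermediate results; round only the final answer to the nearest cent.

Penalty, months 1–2: 2 × 0.75% × CHF 1,400,000.00 = CHF 21,000.00
Penalty, months 3–8: 6 × 2% × CHF 1,400,000.00 = CHF 168,000.00
Total penalty = CHF 21,000.00 + CHF 168,000.00 = CHF 189,000.00

CHF 189,000.00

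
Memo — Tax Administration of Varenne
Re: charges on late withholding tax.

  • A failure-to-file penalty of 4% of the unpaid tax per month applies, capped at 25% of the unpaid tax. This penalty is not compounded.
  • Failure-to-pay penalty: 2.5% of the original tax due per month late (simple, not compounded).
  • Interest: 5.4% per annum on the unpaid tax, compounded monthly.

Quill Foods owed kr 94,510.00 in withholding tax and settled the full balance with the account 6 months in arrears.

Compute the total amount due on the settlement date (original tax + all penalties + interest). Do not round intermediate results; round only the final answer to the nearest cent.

Failure-to-file: 6 × 4% × kr 94,510.00 = kr 22,682.40 (under the 25% cap)
Failure-to-pay penalty = 2.5% × kr 94,510.00 × 6 mo = kr 14,176.50
Interest (5.4%/yr ÷ 12 = 0.45%/month): kr 94,510.00 × ((1 + 0.0045)^6 − 1) = kr 2,580.6502…
Total = kr 94,510.00 + kr 36,858.9000 + kr 2,580.6502… = kr 133,949.55

kr 133,949.55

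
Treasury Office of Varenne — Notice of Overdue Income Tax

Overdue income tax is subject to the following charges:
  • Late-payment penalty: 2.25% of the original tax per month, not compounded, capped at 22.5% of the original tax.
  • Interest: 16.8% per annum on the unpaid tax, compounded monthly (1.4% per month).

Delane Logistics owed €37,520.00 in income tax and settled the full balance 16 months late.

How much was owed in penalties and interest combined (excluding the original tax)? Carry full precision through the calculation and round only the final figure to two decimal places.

Penalty (uncapped): 16 × 2.25% × €37,520.00 = €13,507.20; cap = 22.5% × €37,520.00 = €8,442.00 → penalty = €8,442.00
Interest: €37,520.00 × ((1 + 0.014)^16 − 1) = €37,520.00 × 0.2491290… = €9,347.3189…
Penalties + interest = €8,442.0000 + €9,347.3189… = €17,789.32

€17,789.32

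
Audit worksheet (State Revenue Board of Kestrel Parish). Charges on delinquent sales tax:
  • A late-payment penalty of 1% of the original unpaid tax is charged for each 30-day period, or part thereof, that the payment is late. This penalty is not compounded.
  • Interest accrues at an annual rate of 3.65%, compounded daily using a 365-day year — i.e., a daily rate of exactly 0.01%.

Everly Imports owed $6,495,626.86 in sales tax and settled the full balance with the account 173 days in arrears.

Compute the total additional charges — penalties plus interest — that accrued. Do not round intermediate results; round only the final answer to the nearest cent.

Penalty periods: ⌈173/30⌉ = 6; penalty = 6 × 1% × $6,495,626.86 = $389,737.61…
Interest: $6,495,626.86 × ((1 + 0.0001)^173 − 1) = $6,495,626.86 × 0.01744963… = $113,346.2961…
Penalties + interest = $389,737.6116 + $113,346.2961… = $503,083.91

$503,083.91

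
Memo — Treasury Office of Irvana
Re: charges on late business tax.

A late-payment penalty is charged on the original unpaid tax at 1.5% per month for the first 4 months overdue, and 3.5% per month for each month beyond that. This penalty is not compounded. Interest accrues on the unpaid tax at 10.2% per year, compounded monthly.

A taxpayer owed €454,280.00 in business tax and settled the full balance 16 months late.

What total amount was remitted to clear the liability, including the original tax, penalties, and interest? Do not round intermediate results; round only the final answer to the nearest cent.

€738,215.72

Penalty, months 1–4: 4 × 1.5% × €454,280.00 = €27,256.80
Penalty, months 5–16: 12 × 3.5% × €454,280.00 = €190,797.60
Interest (10.2%/yr ÷ 12 = 0.85%/month): €454,280.00 × ((1 + 0.0085)^16 − 1) = €65,881.3244…
Total = €454,280.00 + €218,054.4000 + €65,881.3244… = €738,215.72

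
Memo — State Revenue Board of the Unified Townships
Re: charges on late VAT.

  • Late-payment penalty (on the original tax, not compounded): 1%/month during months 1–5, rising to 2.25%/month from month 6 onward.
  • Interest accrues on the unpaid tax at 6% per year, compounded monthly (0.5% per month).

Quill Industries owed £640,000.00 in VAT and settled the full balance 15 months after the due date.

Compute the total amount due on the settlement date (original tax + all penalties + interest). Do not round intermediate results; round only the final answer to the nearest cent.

Penalty, months 1–5: 5 × 1% × £640,000.00 = £32,000.00
Penalty, months 6–15: 10 × 2.25% × £640,000.00 = £144,000.00
Interest: £640,000.00 × ((1 + 0.005)^15 − 1) = £640,000.00 × 0.0776827… = £49,716.9521…
Total = £640,000.00 + £176,000.0000 + £49,716.9521… = £865,716.95

£865,716.95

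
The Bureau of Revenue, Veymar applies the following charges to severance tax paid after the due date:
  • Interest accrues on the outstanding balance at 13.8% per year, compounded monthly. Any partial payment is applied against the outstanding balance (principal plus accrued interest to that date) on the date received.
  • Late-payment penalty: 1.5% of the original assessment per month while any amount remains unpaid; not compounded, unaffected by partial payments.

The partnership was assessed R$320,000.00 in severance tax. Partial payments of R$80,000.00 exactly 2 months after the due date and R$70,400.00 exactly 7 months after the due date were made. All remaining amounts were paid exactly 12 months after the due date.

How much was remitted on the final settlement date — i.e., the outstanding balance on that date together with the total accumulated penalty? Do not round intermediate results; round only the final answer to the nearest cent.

R$260,429.83

Monthly rate = 13.8% ÷ 12 = 1.15%
Balance at month 2: R$320,000.0000 × (1 + 0.0115)^2 = R$327,402.3200
After R$80,000.00 payment: R$327,402.3200 − R$80,000.00 = R$247,402.3200
Balance at month 7: R$247,402.3200 × (1 + 0.0115)^5 = R$261,958.9273…
After R$70,400.00 payment: R$261,958.9273… − R$70,400.00 = R$191,558.9273…
Balance at month 12: R$191,558.9273… × (1 + 0.0115)^5 = R$202,829.8325…
Penalty: 12 × 1.5% × R$320,000.00 = R$57,600.00
Final settlement = outstanding balance + penalty = R$202,829.8325… + R$57,600.00 = R$260,429.83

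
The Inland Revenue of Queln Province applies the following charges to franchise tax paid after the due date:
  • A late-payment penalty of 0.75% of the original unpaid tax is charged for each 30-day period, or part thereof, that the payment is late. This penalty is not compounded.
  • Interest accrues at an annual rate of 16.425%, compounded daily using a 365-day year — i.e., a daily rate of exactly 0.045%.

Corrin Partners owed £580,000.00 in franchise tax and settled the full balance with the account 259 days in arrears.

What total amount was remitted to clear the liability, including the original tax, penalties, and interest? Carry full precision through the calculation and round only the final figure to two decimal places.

£690,828.86

Penalty periods: ⌈259/30⌉ = 9; penalty = 9 × 0.75% × £580,000.00 = £39,150.00
Interest: £580,000.00 × ((1 + 0.00045)^259 − 1) = £580,000.00 × 0.12358423… = £71,678.8555…
Total = £580,000.00 + £39,150.0000 + £71,678.8555… = £690,828.86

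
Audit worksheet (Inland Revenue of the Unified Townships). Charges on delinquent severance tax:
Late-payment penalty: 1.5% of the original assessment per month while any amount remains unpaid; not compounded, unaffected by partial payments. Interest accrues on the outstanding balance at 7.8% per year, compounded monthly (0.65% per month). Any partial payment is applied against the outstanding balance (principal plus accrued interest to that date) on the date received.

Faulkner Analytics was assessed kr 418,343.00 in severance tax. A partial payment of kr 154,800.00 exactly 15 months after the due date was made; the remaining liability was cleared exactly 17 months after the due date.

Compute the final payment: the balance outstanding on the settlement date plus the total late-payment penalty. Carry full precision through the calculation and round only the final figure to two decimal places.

Balance at month 15: kr 418,343.0000 × (1 + 0.0065)^15 = kr 461,040.6245…
After kr 154,800.00 payment: kr 461,040.6245… − kr 154,800.00 = kr 306,240.6245…
Balance at month 17: kr 306,240.6245… × (1 + 0.0065)^2 = kr 310,234.6913…
Penalty: 17 × 1.5% × kr 418,343.00 = kr 106,677.47…
Final settlement = outstanding balance + penalty = kr 310,234.6913… + kr 106,677.47… = kr 416,912.16

kr 416,912.16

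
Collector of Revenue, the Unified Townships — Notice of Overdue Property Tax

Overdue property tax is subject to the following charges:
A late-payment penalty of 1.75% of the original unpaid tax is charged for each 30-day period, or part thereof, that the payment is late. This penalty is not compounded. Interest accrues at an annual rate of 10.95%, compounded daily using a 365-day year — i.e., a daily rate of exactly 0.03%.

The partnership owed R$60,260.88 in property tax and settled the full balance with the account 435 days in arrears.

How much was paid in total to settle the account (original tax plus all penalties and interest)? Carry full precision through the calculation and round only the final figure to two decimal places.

Penalty periods: ⌈435/30⌉ = 15; penalty = 15 × 1.75% × R$60,260.88 = R$15,818.48…
Interest: R$60,260.88 × ((1 + 0.0003)^435 − 1) = R$60,260.88 × 0.13937564… = R$8,398.8988…
Total = R$60,260.88 + R$15,818.4810 + R$8,398.8988… = R$84,478.26

R$84,478.26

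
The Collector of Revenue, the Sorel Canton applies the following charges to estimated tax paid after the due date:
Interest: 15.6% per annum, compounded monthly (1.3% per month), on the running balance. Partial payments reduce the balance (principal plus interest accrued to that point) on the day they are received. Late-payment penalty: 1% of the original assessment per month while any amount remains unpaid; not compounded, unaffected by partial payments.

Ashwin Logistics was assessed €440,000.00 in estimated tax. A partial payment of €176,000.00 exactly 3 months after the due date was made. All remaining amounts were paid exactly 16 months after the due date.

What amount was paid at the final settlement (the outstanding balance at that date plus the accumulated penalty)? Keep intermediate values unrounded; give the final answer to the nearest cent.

Balance at month 3: €440,000.0000 × (1 + 0.013)^3 = €457,384.0467…
After €176,000.00 payment: €457,384.0467… − €176,000.00 = €281,384.0467…
Balance at month 16: €281,384.0467… × (1 + 0.013)^13 = €332,829.8435…
Penalty: 16 × 1% × €440,000.00 = €70,400.00
Final settlement = outstanding balance + penalty = €332,829.8435… + €70,400.00 = €403,229.84

€403,229.84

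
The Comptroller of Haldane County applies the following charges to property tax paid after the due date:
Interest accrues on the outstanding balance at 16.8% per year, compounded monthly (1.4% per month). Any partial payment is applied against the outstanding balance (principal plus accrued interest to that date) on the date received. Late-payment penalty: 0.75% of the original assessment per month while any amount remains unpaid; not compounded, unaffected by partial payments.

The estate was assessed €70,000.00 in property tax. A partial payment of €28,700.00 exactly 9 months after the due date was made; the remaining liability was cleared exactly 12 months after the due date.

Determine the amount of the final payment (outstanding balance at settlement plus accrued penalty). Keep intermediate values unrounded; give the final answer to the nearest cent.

€59,086.78

Balance at month 9: €70,000.0000 × (1 + 0.014)^9 = €79,330.3983…
After €28,700.00 payment: €79,330.3983… − €28,700.00 = €50,630.3983…
Balance at month 12: €50,630.3983… × (1 + 0.014)^3 = €52,786.7847…
Penalty: 12 × 0.75% × €70,000.00 = €6,300.00
Final settlement = outstanding balance + penalty = €52,786.7847… + €6,300.00 = €59,086.78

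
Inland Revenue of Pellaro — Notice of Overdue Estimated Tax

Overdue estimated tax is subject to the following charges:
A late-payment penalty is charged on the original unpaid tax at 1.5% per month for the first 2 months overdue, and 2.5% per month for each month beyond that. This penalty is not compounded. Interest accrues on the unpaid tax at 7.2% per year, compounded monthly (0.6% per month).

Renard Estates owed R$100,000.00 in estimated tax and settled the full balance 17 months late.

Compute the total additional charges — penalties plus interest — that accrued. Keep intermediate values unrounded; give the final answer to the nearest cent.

R$51,204.60

Penalty, months 1–2: 2 × 1.5% × R$100,000.00 = R$3,000.00
Penalty, months 3–17: 15 × 2.5% × R$100,000.00 = R$37,500.00
Interest: R$100,000.00 × ((1 + 0.006)^17 − 1) = R$100,000.00 × 0.1070460… = R$10,704.6013…
Penalties + interest = R$40,500.0000 + R$10,704.6013… = R$51,204.60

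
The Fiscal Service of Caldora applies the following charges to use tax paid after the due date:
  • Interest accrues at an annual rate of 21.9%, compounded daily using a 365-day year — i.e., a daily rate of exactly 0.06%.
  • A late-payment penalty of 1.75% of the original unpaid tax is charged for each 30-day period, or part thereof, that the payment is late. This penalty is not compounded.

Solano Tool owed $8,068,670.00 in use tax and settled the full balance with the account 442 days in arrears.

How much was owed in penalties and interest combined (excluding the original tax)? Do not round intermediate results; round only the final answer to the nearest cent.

$4,567,577.36

Penalty periods: ⌈442/30⌉ = 15; penalty = 15 × 1.75% × $8,068,670.00 = $2,118,025.88…
Interest: $8,068,670.00 × ((1 + 0.0006)^442 − 1) = $8,068,670.00 × 0.30358801… = $2,449,551.4842…
Penalties + interest = $2,118,025.8750 + $2,449,551.4842… = $4,567,577.36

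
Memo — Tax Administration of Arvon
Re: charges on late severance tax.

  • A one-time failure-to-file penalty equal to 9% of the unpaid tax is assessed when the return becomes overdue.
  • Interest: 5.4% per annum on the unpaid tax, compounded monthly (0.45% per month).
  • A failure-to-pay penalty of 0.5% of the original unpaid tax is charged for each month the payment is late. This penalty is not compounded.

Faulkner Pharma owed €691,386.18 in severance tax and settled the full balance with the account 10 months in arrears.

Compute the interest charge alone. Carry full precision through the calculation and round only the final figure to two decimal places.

Interest: €691,386.18 × ((1 + 0.0045)^10 − 1) = €691,386.18 × 0.0459223… = €31,750.0239…

€31,750.02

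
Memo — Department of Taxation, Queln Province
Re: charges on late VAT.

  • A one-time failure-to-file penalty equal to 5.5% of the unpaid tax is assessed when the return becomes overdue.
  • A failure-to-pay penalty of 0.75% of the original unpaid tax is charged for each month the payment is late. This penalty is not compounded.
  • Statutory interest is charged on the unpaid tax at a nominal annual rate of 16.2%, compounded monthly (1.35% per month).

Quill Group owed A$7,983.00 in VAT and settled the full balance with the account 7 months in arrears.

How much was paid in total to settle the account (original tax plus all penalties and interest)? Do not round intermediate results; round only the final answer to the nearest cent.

A$9,626.82

Failure-to-file penalty: 5.5% × A$7,983.00 = A$439.07…
Failure-to-pay penalty = 0.75% × A$7,983.00 × 7 mo = A$419.11…
Interest: A$7,983.00 × ((1 + 0.0135)^7 − 1) = A$7,983.00 × 0.0984145… = A$785.6432…
Total = A$7,983.00 + A$858.1725 + A$785.6432… = A$9,626.82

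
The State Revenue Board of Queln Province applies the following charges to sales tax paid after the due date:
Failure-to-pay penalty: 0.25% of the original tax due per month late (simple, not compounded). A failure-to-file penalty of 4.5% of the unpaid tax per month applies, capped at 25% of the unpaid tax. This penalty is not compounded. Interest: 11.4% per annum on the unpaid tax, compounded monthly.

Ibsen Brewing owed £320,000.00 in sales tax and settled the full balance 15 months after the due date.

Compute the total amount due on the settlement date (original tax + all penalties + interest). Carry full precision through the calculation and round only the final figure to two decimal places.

£460,760.87

Failure-to-file: 15 × 4.5% × £320,000.00 = £216,000.00, capped at 25% × £320,000.00 = £80,000.00
Failure-to-pay penalty: 15 × 0.25% × £320,000.00 = £12,000.00
Interest (11.4%/yr ÷ 12 = 0.95%/month): £320,000.00 × ((1 + 0.0095)^15 − 1) = £48,760.8671…
Total = £320,000.00 + £92,000.0000 + £48,760.8671… = £460,760.87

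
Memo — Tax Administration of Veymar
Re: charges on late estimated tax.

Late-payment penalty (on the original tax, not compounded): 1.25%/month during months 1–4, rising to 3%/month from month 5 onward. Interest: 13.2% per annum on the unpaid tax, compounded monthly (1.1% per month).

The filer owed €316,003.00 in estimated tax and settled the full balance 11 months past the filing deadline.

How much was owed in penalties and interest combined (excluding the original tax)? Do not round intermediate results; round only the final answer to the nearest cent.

Penalty, months 1–4: 4 × 1.25% × €316,003.00 = €15,800.15
Penalty, months 5–11: 7 × 3% × €316,003.00 = €66,360.63
Interest: €316,003.00 × ((1 + 0.011)^11 − 1) = €316,003.00 × 0.1278795… = €40,410.3125…
Penalties + interest = €82,160.7800 + €40,410.3125… = €122,571.09

€122,571.09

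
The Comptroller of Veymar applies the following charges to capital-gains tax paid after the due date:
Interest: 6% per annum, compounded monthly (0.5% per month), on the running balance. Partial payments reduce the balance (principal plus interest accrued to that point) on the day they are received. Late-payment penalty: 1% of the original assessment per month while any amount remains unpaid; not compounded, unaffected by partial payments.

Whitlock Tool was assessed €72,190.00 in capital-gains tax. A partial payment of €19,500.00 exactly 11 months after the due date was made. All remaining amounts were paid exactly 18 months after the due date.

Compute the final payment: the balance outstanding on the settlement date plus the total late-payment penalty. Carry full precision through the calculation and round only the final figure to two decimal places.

Balance at month 11: €72,190.0000 × (1 + 0.005)^11 = €76,261.2152…
After €19,500.00 payment: €76,261.2152… − €19,500.00 = €56,761.2152…
Balance at month 18: €56,761.2152… × (1 + 0.005)^7 = €58,777.9069…
Penalty: 18 × 1% × €72,190.00 = €12,994.20
Final settlement = outstanding balance + penalty = €58,777.9069… + €12,994.20 = €71,772.11

€71,772.11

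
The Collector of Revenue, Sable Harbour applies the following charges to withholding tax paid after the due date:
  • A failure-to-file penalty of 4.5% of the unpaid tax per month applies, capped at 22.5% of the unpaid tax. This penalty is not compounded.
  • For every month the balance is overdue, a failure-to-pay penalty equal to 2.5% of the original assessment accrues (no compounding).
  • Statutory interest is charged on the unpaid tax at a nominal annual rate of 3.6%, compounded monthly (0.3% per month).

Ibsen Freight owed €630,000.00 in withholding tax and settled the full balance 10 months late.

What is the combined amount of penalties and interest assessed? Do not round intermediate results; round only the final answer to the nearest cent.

Failure-to-file: 10 × 4.5% × €630,000.00 = €283,500.00, capped at 22.5% × €630,000.00 = €141,750.00
Failure-to-pay penalty = 2.5% × €630,000.00 × 10 mo = €157,500.00
Interest: €630,000.00 × ((1 + 0.003)^10 − 1) = €630,000.00 × 0.0304083… = €19,157.2020…
Penalties + interest = €299,250.0000 + €19,157.2020… = €318,407.20

€318,407.20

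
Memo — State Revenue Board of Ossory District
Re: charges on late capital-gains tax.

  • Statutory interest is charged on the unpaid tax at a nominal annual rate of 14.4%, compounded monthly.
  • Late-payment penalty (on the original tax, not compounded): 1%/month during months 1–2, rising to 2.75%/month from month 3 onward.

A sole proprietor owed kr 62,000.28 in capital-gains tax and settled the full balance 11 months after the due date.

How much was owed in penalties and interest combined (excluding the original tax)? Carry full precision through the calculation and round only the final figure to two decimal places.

Penalty, months 1–2: 2 × 1% × kr 62,000.28 = kr 1,240.01…
Penalty, months 3–11: 9 × 2.75% × kr 62,000.28 = kr 15,345.07…
Interest (14.4%/yr ÷ 12 = 1.2%/month): kr 62,000.28 × ((1 + 0.012)^11 − 1) = kr 8,693.1882…
Penalties + interest = kr 16,585.0749 + kr 8,693.1882… = kr 25,278.26

kr 25,278.26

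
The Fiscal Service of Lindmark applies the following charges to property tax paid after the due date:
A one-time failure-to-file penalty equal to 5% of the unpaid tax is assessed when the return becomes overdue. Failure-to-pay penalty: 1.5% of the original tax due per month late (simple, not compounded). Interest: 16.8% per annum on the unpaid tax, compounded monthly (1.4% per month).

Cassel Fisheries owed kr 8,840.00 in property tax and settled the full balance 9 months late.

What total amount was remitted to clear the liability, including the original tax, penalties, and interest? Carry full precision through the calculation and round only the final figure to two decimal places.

kr 11,653.70

Failure-to-file penalty: 5% × kr 8,840.00 = kr 442.00
Failure-to-pay penalty: 9 × 1.5% × kr 8,840.00 = kr 1,193.40
Interest: kr 8,840.00 × ((1 + 0.014)^9 − 1) = kr 8,840.00 × 0.1332914… = kr 1,178.2960…
Total = kr 8,840.00 + kr 1,635.4000 + kr 1,178.2960… = kr 11,653.70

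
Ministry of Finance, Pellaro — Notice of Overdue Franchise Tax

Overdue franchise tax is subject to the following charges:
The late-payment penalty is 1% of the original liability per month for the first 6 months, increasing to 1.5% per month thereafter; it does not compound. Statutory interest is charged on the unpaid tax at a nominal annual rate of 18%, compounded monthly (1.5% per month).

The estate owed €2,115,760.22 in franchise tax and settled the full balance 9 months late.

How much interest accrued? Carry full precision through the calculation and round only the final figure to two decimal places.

€303,378.81

Interest: €2,115,760.22 × ((1 + 0.015)^9 − 1) = €2,115,760.22 × 0.1433900… = €303,378.8059…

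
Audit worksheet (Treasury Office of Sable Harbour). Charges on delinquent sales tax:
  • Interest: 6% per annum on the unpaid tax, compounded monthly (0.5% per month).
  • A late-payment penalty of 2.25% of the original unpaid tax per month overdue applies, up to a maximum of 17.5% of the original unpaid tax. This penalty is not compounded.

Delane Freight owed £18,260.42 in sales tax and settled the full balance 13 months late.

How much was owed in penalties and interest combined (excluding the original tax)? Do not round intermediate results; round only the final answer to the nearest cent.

Penalty (uncapped): 13 × 2.25% × £18,260.42 = £5,341.17…; cap = 17.5% × £18,260.42 = £3,195.57… → penalty = £3,195.57…
Interest: £18,260.42 × ((1 + 0.005)^13 − 1) = £18,260.42 × 0.0669862… = £1,223.1962…
Penalties + interest = £3,195.5735 + £1,223.1962… = £4,418.77

£4,418.77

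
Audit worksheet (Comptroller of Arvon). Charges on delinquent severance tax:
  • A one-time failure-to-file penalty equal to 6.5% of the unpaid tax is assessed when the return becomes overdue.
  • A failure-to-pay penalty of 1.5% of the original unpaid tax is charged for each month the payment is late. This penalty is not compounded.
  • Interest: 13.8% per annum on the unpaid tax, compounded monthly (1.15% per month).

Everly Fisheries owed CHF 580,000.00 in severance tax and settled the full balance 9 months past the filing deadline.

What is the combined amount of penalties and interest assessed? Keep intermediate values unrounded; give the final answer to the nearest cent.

CHF 178,866.77

Failure-to-file penalty: 6.5% × CHF 580,000.00 = CHF 37,700.00
Failure-to-pay penalty = 1.5% × CHF 580,000.00 × 9 mo = CHF 78,300.00
Interest: CHF 580,000.00 × ((1 + 0.0115)^9 − 1) = CHF 580,000.00 × 0.1083910… = CHF 62,866.7700…
Penalties + interest = CHF 116,000.0000 + CHF 62,866.7700… = CHF 178,866.77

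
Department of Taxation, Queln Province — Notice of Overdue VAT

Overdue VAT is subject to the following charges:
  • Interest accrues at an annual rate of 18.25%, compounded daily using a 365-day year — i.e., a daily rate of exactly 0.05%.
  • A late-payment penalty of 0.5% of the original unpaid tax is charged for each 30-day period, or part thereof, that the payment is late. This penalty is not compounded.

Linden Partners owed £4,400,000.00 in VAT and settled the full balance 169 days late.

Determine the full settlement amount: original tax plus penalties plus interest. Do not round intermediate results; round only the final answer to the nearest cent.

Penalty periods: ⌈169/30⌉ = 6; penalty = 6 × 0.5% × £4,400,000.00 = £132,000.00
Interest: £4,400,000.00 × ((1 + 0.0005)^169 − 1) = £4,400,000.00 × 0.08814986… = £387,859.4037…
Total = £4,400,000.00 + £132,000.0000 + £387,859.4037… = £4,919,859.40

£4,919,859.40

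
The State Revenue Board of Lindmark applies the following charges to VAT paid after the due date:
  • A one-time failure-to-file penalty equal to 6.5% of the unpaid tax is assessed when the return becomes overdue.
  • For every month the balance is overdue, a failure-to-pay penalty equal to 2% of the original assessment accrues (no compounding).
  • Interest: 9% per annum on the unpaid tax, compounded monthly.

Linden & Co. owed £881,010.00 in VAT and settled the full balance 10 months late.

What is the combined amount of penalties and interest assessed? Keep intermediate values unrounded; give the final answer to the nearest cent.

Failure-to-file penalty: 6.5% × £881,010.00 = £57,265.65
Failure-to-pay penalty: 10 × 2% × £881,010.00 = £176,202.00
Interest (9%/yr ÷ 12 = 0.75%/month): £881,010.00 × ((1 + 0.0075)^10 − 1) = £68,350.9984…
Penalties + interest = £233,467.6500 + £68,350.9984… = £301,818.65

£301,818.65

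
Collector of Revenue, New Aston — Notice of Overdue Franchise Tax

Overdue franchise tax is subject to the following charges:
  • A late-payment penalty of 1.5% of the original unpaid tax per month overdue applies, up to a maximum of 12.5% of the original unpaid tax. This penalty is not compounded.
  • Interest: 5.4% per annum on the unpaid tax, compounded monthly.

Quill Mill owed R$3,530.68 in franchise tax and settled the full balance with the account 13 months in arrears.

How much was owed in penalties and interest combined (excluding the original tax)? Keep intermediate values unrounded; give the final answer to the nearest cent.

Penalty (uncapped): 13 × 1.5% × R$3,530.68 = R$688.48…; cap = 12.5% × R$3,530.68 = R$441.34… → penalty = R$441.34…
Interest (5.4%/yr ÷ 12 = 0.45%/month): R$3,530.68 × ((1 + 0.0045)^13 − 1) = R$212.2145…
Penalties + interest = R$441.3350 + R$212.2145… = R$653.55

R$653.55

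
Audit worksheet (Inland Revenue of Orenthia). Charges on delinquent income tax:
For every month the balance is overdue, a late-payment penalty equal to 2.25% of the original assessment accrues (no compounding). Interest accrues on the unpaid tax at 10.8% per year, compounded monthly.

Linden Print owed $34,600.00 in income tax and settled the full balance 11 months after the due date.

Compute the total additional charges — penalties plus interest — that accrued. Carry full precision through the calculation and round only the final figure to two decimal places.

$12,147.28

Late-payment penalty: 11 × 2.25% × $34,600.00 = $8,563.50
Interest (10.8%/yr ÷ 12 = 0.9%/month): $34,600.00 × ((1 + 0.009)^11 − 1) = $3,583.7807…
Penalties + interest = $8,563.5000 + $3,583.7807… = $12,147.28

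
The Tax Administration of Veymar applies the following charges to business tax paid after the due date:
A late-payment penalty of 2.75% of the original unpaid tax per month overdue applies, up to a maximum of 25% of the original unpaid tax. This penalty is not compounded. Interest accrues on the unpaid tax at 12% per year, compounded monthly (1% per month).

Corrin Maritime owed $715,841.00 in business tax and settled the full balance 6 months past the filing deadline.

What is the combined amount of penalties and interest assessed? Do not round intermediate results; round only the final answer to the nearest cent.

$162,152.41

Penalty: 6 × 2.75% × $715,841.00 = $118,113.77… (below the 25% cap of $178,960.25)
Interest: $715,841.00 × ((1 + 0.01)^6 − 1) = $715,841.00 × 0.0615202… = $44,038.6461…
Penalties + interest = $118,113.7650 + $44,038.6461… = $162,152.41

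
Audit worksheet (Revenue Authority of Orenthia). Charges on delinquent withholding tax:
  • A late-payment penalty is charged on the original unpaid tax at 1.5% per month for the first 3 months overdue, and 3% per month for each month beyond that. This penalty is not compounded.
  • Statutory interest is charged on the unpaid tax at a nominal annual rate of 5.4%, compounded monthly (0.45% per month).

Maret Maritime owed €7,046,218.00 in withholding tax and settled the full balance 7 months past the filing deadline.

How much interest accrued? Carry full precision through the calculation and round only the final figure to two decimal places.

Interest: €7,046,218.00 × ((1 + 0.0045)^7 − 1) = €7,046,218.00 × 0.0319285… = €224,974.8456…

€224,974.85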